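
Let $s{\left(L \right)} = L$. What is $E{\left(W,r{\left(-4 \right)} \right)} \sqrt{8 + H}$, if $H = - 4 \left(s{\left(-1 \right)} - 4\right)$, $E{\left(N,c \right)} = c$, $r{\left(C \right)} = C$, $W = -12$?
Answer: $- 8 \sqrt{7} \approx -21.166$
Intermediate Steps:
$H = 20$ ($H = - 4 \left(-1 - 4\right) = \left(-4\right) \left(-5\right) = 20$)
$E{\left(W,r{\left(-4 \right)} \right)} \sqrt{8 + H} = - 4 \sqrt{8 + 20} = - 4 \sqrt{28} = - 4 \cdot 2 \sqrt{7} = - 8 \sqrt{7}$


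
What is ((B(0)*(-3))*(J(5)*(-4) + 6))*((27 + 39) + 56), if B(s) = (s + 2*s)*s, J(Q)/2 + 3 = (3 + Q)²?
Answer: 0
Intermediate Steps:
J(Q) = -6 + 2*(3 + Q)²
B(s) = 3*s² (B(s) = (3*s)*s = 3*s²)
((B(0)*(-3))*(J(5)*(-4) + 6))*((27 + 39) + 56) = (((3*0²)*(-3))*((-6 + 2*(3 + 5)²)*(-4) + 6))*((27 + 39) + 56) = (((3*0)*(-3))*((-6 + 2*8²)*(-4) + 6))*(66 + 56) = ((0*(-3))*((-6 + 2*64)*(-4) + 6))*122 = (0*((-6 + 128)*(-4) + 6))*122 = (0*(122*(-4) + 6))*122 = (0*(-488 + 6))*122 = (0*(-482))*122 = 0*122 = 0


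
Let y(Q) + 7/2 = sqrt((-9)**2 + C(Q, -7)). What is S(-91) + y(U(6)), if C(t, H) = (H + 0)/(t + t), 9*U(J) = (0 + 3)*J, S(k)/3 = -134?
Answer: -811/2 + sqrt(317)/2 ≈ -396.60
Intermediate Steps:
S(k) = -402 (S(k) = 3*(-134) = -402)
U(J) = J/3 (U(J) = ((0 + 3)*J)/9 = (3*J)/9 = J/3)
C(t, H) = H/(2*t) (C(t, H) = H/((2*t)) = H*(1/(2*t)) = H/(2*t))
y(Q) = -7/2 + sqrt(81 - 7/(2*Q)) (y(Q) = -7/2 + sqrt((-9)**2 + (1/2)*(-7)/Q) = -7/2 + sqrt(81 - 7/(2*Q)))
S(-91) + y(U(6)) = -402 + (-7/2 + sqrt(2)*sqrt((-7 + 162*((1/3)*6))/(((1/3)*6)))/2) = -402 + (-7/2 + sqrt(2)*sqrt((-7 + 162*2)/2)/2) = -402 + (-7/2 + sqrt(2)*sqrt((-7 + 324)/2)/2) = -402 + (-7/2 + sqrt(2)*sqrt((1/2)*317)/2) = -402 + (-7/2 + sqrt(2)*sqrt(317/2)/2) = -402 + (-7/2 + sqrt(2)*(sqrt(634)/2)/2) = -402 + (-7/2 + sqrt(317)/2) = -811/2 + sqrt(317)/2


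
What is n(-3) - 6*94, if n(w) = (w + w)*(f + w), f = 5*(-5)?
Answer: -396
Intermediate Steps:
f = -25
n(w) = 2*w*(-25 + w) (n(w) = (w + w)*(-25 + w) = (2*w)*(-25 + w) = 2*w*(-25 + w))
n(-3) - 6*94 = 2*(-3)*(-25 - 3) - 6*94 = 2*(-3)*(-28) - 564 = 168 - 564 = -396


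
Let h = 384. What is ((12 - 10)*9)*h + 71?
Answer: 6983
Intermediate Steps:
((12 - 10)*9)*h + 71 = ((12 - 10)*9)*384 + 71 = (2*9)*384 + 71 = 18*384 + 71 = 6912 + 71 = 6983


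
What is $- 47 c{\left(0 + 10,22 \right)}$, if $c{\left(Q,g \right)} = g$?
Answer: $-1034$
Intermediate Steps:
$- 47 c{\left(0 + 10,22 \right)} = \left(-47\right) 22 = -1034$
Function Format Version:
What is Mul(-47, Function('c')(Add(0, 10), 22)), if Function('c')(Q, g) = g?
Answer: -1034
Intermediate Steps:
Mul(-47, Function('c')(Add(0, 10), 22)) = Mul(-47, 22) = -1034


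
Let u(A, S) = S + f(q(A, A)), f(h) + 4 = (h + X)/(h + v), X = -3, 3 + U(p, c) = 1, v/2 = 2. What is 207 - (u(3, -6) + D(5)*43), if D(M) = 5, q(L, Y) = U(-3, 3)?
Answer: 9/2 ≈ 4.5000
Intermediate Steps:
v = 4 (v = 2*2 = 4)
U(p, c) = -2 (U(p, c) = -3 + 1 = -2)
q(L, Y) = -2
f(h) = -4 + (-3 + h)/(4 + h) (f(h) = -4 + (h - 3)/(h + 4) = -4 + (-3 + h)/(4 + h))
u(A, S) = -13/2 + S (u(A, S) = S + (-19 - 3*(-2))/(4 - 2) = S + (-19 + 6)/2 = S + (½)*(-13) = S - 13/2 = -13/2 + S)
207 - (u(3, -6) + D(5)*43) = 207 - ((-13/2 - 6) + 5*43) = 207 - (-25/2 + 215) = 207 - 1*405/2 = 207 - 405/2 = 9/2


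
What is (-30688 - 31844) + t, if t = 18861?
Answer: -43671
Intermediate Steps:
(-30688 - 31844) + t = (-30688 - 31844) + 18861 = -62532 + 18861 = -43671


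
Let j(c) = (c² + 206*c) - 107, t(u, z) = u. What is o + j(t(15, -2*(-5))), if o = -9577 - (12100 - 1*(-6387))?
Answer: -24856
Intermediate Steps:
j(c) = -107 + c² + 206*c
o = -28064 (o = -9577 - (12100 + 6387) = -9577 - 1*18487 = -9577 - 18487 = -28064)
o + j(t(15, -2*(-5))) = -28064 + (-107 + 15² + 206*15) = -28064 + (-107 + 225 + 3090) = -28064 + 3208 = -24856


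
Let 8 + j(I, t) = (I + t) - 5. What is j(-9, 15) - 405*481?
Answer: -194812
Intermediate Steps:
j(I, t) = -13 + I + t (j(I, t) = -8 + ((I + t) - 5) = -8 + (-5 + I + t) = -13 + I + t)
j(-9, 15) - 405*481 = (-13 - 9 + 15) - 405*481 = -7 - 194805 = -194812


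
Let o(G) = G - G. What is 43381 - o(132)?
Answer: 43381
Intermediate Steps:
o(G) = 0
43381 - o(132) = 43381 - 1*0 = 43381 + 0 = 43381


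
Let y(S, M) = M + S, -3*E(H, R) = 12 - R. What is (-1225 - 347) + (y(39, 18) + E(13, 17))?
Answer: -4540/3 ≈ -1513.3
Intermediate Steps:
E(H, R) = -4 + R/3 (E(H, R) = -(12 - R)/3 = -4 + R/3)
(-1225 - 347) + (y(39, 18) + E(13, 17)) = (-1225 - 347) + ((18 + 39) + (-4 + (⅓)*17)) = -1572 + (57 + (-4 + 17/3)) = -1572 + (57 + 5/3) = -1572 + 176/3 = -4540/3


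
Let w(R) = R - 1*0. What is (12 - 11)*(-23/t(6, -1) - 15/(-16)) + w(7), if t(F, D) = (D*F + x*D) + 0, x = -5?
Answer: 495/16 ≈ 30.938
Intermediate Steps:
t(F, D) = -5*D + D*F (t(F, D) = (D*F - 5*D) + 0 = (-5*D + D*F) + 0 = -5*D + D*F)
w(R) = R (w(R) = R + 0 = R)
(12 - 11)*(-23/t(6, -1) - 15/(-16)) + w(7) = (12 - 11)*(-23*(-1/(-5 + 6)) - 15/(-16)) + 7 = 1*(-23/((-1*1)) - 15*(-1/16)) + 7 = 1*(-23/(-1) + 15/16) + 7 = 1*(-23*(-1) + 15/16) + 7 = 1*(23 + 15/16) + 7 = 1*(383/16) + 7 = 383/16 + 7 = 495/16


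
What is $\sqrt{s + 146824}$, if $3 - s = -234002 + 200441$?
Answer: $2 \sqrt{45097} \approx 424.72$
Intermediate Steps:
$s = 33564$ ($s = 3 - \left(-234002 + 200441\right) = 3 - -33561 = 3 + 33561 = 33564$)
$\sqrt{s + 146824} = \sqrt{33564 + 146824} = \sqrt{180388} = 2 \sqrt{45097}$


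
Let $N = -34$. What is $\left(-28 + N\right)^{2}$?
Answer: $3844$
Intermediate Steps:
$\left(-28 + N\right)^{2} = \left(-28 - 34\right)^{2} = \left(-62\right)^{2} = 3844$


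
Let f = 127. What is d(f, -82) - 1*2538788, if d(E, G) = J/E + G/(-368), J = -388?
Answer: -59326464169/23368 ≈ -2.5388e+6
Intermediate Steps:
d(E, G) = -388/E - G/368 (d(E, G) = -388/E + G/(-368) = -388/E + G*(-1/368) = -388/E - G/368)
d(f, -82) - 1*2538788 = (-388/127 - 1/368*(-82)) - 1*2538788 = (-388*1/127 + 41/184) - 2538788 = (-388/127 + 41/184) - 2538788 = -66185/23368 - 2538788 = -59326464169/23368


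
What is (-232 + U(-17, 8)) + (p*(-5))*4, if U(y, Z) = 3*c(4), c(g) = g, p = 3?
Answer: -280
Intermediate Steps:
U(y, Z) = 12 (U(y, Z) = 3*4 = 12)
(-232 + U(-17, 8)) + (p*(-5))*4 = (-232 + 12) + (3*(-5))*4 = -220 - 15*4 = -220 - 60 = -280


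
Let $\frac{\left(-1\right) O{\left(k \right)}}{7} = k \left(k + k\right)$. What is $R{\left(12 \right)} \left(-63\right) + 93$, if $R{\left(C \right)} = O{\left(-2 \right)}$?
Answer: $3621$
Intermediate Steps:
$O{\left(k \right)} = - 14 k^{2}$ ($O{\left(k \right)} = - 7 k \left(k + k\right) = - 7 k 2 k = - 7 \cdot 2 k^{2} = - 14 k^{2}$)
$R{\left(C \right)} = -56$ ($R{\left(C \right)} = - 14 \left(-2\right)^{2} = \left(-14\right) 4 = -56$)
$R{\left(12 \right)} \left(-63\right) + 93 = \left(-56\right) \left(-63\right) + 93 = 3528 + 93 = 3621$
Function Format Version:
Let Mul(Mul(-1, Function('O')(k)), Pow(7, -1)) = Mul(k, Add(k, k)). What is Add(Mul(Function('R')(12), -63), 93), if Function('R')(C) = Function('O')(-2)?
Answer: 3621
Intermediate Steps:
Function('O')(k) = Mul(-14, Pow(k, 2)) (Function('O')(k) = Mul(-7, Mul(k, Add(k, k))) = Mul(-7, Mul(k, Mul(2, k))) = Mul(-7, Mul(2, Pow(k, 2))) = Mul(-14, Pow(k, 2)))
Function('R')(C) = -56 (Function('R')(C) = Mul(-14, Pow(-2, 2)) = Mul(-14, 4) = -56)
Add(Mul(Function('R')(12), -63), 93) = Add(Mul(-56, -63), 93) = Add(3528, 93) = 3621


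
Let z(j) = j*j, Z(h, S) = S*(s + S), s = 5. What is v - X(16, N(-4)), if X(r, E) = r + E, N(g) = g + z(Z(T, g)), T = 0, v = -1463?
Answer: -1491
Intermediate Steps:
Z(h, S) = S*(5 + S)
z(j) = j²
N(g) = g + g²*(5 + g)² (N(g) = g + (g*(5 + g))² = g + g²*(5 + g)²)
X(r, E) = E + r
v - X(16, N(-4)) = -1463 - (-4*(1 - 4*(5 - 4)²) + 16) = -1463 - (-4*(1 - 4*1²) + 16) = -1463 - (-4*(1 - 4*1) + 16) = -1463 - (-4*(1 - 4) + 16) = -1463 - (-4*(-3) + 16) = -1463 - (12 + 16) = -1463 - 1*28 = -1463 - 28 = -1491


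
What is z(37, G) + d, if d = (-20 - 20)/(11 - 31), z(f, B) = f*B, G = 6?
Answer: 224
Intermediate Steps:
z(f, B) = B*f
d = 2 (d = -40/(-20) = -40*(-1/20) = 2)
z(37, G) + d = 6*37 + 2 = 222 + 2 = 224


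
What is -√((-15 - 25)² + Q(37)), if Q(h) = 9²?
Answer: -41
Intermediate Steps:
Q(h) = 81
-√((-15 - 25)² + Q(37)) = -√((-15 - 25)² + 81) = -√((-40)² + 81) = -√(1600 + 81) = -√1681 = -1*41 = -41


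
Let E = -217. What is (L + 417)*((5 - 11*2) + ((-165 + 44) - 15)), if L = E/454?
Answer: -28932453/454 ≈ -63728.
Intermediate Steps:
L = -217/454 ≈ -0.47797
(L + 417)*((5 - 11*2) + ((-165 + 44) - 15)) = (-217/454 + 417)*((5 - 11*2) + ((-165 + 44) - 15)) = 189101*((5 - 22) + (-121 - 15))/454 = 189101*(-17 - 136)/454 = (189101/454)*(-153) = -28932453/454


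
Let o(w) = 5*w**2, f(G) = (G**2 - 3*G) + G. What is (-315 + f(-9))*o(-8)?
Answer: -69120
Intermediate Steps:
f(G) = G**2 - 2*G
(-315 + f(-9))*o(-8) = (-315 - 9*(-2 - 9))*(5*(-8)**2) = (-315 - 9*(-11))*(5*64) = (-315 + 99)*320 = -216*320 = -69120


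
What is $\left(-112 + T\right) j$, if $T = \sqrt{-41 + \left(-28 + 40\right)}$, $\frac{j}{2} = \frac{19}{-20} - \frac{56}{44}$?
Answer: $\frac{27384}{55} - \frac{489 i \sqrt{29}}{110} \approx 497.89 - 23.94 i$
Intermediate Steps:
$j = - \frac{489}{110}$ ($j = 2 \left(\frac{19}{-20} - \frac{56}{44}\right) = 2 \left(19 \left(- \frac{1}{20}\right) - \frac{14}{11}\right) = 2 \left(- \frac{19}{20} - \frac{14}{11}\right) = 2 \left(- \frac{489}{220}\right) = - \frac{489}{110} \approx -4.4455$)
$T = i \sqrt{29}$ ($T = \sqrt{-41 + 12} = \sqrt{-29} = i \sqrt{29} \approx 5.3852 i$)
$\left(-112 + T\right) j = \left(-112 + i \sqrt{29}\right) \left(- \frac{489}{110}\right) = \frac{27384}{55} - \frac{489 i \sqrt{29}}{110}$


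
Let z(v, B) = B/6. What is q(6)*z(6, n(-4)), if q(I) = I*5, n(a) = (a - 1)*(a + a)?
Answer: 200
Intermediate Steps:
n(a) = 2*a*(-1 + a) (n(a) = (-1 + a)*(2*a) = 2*a*(-1 + a))
z(v, B) = B/6 (z(v, B) = B*(⅙) = B/6)
q(I) = 5*I
q(6)*z(6, n(-4)) = (5*6)*((2*(-4)*(-1 - 4))/6) = 30*((2*(-4)*(-5))/6) = 30*((⅙)*40) = 30*(20/3) = 200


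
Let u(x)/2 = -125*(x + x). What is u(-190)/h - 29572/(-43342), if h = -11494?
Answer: -944397358/124543237 ≈ -7.5829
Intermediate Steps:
u(x) = -500*x (u(x) = 2*(-125*(x + x)) = 2*(-250*x) = -500*x)
u(-190)/h - 29572/(-43342) = -500*(-190)/(-11494) - 29572/(-43342) = 95000*(-1/11494) - 29572*(-1/43342) = -47500/5747 + 14786/21671 = -944397358/124543237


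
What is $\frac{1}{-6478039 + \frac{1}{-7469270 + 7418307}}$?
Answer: $- \frac{50963}{330140301558} \approx -1.5437 \cdot 10^{-7}$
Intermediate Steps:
$\frac{1}{-6478039 + \frac{1}{-7469270 + 7418307}} = \frac{1}{-6478039 + \frac{1}{-50963}} = \frac{1}{-6478039 - \frac{1}{50963}} = \frac{1}{- \frac{330140301558}{50963}} = - \frac{50963}{330140301558}$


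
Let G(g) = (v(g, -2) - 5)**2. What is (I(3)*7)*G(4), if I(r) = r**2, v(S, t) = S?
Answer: 63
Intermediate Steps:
G(g) = (-5 + g)**2 (G(g) = (g - 5)**2 = (-5 + g)**2)
(I(3)*7)*G(4) = (3**2*7)*(-5 + 4)**2 = (9*7)*(-1)**2 = 63*1 = 63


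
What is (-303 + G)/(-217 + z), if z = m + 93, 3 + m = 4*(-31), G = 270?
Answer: 33/251 ≈ 0.13147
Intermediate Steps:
m = -127 (m = -3 + 4*(-31) = -3 - 124 = -127)
z = -34 (z = -127 + 93 = -34)
(-303 + G)/(-217 + z) = (-303 + 270)/(-217 - 34) = -33/(-251) = -33*(-1/251) = 33/251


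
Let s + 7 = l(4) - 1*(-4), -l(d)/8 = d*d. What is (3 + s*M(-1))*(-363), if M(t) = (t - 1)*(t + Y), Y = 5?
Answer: -381513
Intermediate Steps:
l(d) = -8*d**2 (l(d) = -8*d*d = -8*d**2)
M(t) = (-1 + t)*(5 + t) (M(t) = (t - 1)*(t + 5) = (-1 + t)*(5 + t))
s = -131 (s = -7 + (-8*4**2 - 1*(-4)) = -7 + (-8*16 + 4) = -7 + (-128 + 4) = -7 - 124 = -131)
(3 + s*M(-1))*(-363) = (3 - 131*(-5 + (-1)**2 + 4*(-1)))*(-363) = (3 - 131*(-5 + 1 - 4))*(-363) = (3 - 131*(-8))*(-363) = (3 + 1048)*(-363) = 1051*(-363) = -381513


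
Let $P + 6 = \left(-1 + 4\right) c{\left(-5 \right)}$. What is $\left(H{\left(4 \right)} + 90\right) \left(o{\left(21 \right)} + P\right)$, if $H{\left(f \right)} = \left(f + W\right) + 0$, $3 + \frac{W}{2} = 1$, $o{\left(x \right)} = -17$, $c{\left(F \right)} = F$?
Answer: $-3420$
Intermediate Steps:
$W = -4$ ($W = -6 + 2 \cdot 1 = -6 + 2 = -4$)
$H{\left(f \right)} = -4 + f$ ($H{\left(f \right)} = \left(f - 4\right) + 0 = \left(-4 + f\right) + 0 = -4 + f$)
$P = -21$ ($P = -6 + \left(-1 + 4\right) \left(-5\right) = -6 + 3 \left(-5\right) = -6 - 15 = -21$)
$\left(H{\left(4 \right)} + 90\right) \left(o{\left(21 \right)} + P\right) = \left(\left(-4 + 4\right) + 90\right) \left(-17 - 21\right) = \left(0 + 90\right) \left(-38\right) = 90 \left(-38\right) = -3420$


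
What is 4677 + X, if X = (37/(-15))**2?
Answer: 1053694/225 ≈ 4683.1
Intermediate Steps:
X = 1369/225 (X = (37*(-1/15))**2 = (-37/15)**2 = 1369/225 ≈ 6.0844)
4677 + X = 4677 + 1369/225 = 1053694/225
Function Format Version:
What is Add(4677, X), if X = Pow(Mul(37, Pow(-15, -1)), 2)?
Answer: Rational(1053694, 225) ≈ 4683.1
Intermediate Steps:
X = Rational(1369, 225) (X = Pow(Mul(37, Rational(-1, 15)), 2) = Pow(Rational(-37, 15), 2) = Rational(1369, 225) ≈ 6.0844)
Add(4677, X) = Add(4677, Rational(1369, 225)) = Rational(1053694, 225)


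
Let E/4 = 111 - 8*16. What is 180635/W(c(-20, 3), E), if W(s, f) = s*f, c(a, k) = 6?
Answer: -180635/408 ≈ -442.73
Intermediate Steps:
E = -68 (E = 4*(111 - 8*16) = 4*(111 - 128) = 4*(-17) = -68)
W(s, f) = f*s
180635/W(c(-20, 3), E) = 180635/((-68*6)) = 180635/(-408) = 180635*(-1/408) = -180635/408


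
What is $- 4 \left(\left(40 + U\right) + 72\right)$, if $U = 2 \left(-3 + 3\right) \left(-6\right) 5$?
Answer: $-448$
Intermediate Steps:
$U = 0$ ($U = 2 \cdot 0 \left(-6\right) 5 = 0 \left(-6\right) 5 = 0 \cdot 5 = 0$)
$- 4 \left(\left(40 + U\right) + 72\right) = - 4 \left(\left(40 + 0\right) + 72\right) = - 4 \left(40 + 72\right) = \left(-4\right) 112 = -448$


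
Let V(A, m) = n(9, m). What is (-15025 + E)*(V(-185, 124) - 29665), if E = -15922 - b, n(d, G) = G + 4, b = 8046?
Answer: 1151736241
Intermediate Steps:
n(d, G) = 4 + G
V(A, m) = 4 + m
E = -23968 (E = -15922 - 1*8046 = -15922 - 8046 = -23968)
(-15025 + E)*(V(-185, 124) - 29665) = (-15025 - 23968)*((4 + 124) - 29665) = -38993*(128 - 29665) = -38993*(-29537) = 1151736241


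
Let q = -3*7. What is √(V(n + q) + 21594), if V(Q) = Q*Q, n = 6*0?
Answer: √22035 ≈ 148.44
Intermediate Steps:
n = 0
q = -21
V(Q) = Q²
√(V(n + q) + 21594) = √((0 - 21)² + 21594) = √((-21)² + 21594) = √(441 + 21594) = √22035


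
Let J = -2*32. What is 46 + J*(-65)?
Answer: 4206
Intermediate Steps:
J = -64
46 + J*(-65) = 46 - 64*(-65) = 46 + 4160 = 4206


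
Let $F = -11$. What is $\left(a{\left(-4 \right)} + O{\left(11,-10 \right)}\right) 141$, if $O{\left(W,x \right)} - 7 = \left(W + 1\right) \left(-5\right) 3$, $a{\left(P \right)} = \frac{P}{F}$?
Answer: $- \frac{267759}{11} \approx -24342.0$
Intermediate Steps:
$a{\left(P \right)} = - \frac{P}{11}$ ($a{\left(P \right)} = \frac{P}{-11} = P \left(- \frac{1}{11}\right) = - \frac{P}{11}$)
$O{\left(W,x \right)} = -8 - 15 W$ ($O{\left(W,x \right)} = 7 + \left(W + 1\right) \left(-5\right) 3 = 7 + \left(1 + W\right) \left(-5\right) 3 = 7 + \left(-5 - 5 W\right) 3 = 7 - \left(15 + 15 W\right) = -8 - 15 W$)
$\left(a{\left(-4 \right)} + O{\left(11,-10 \right)}\right) 141 = \left(\left(- \frac{1}{11}\right) \left(-4\right) - 173\right) 141 = \left(\frac{4}{11} - 173\right) 141 = \left(- \frac{1899}{11}\right) 141 = - \frac{267759}{11}$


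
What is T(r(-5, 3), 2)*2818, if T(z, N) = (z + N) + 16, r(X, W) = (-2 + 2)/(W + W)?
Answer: 50724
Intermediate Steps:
r(X, W) = 0 (r(X, W) = 0/((2*W)) = 0*(1/(2*W)) = 0)
T(z, N) = 16 + N + z (T(z, N) = (N + z) + 16 = 16 + N + z)
T(r(-5, 3), 2)*2818 = (16 + 2 + 0)*2818 = 18*2818 = 50724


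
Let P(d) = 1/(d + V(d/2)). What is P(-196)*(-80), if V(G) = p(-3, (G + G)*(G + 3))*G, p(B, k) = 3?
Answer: 8/49 ≈ 0.16327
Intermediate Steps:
V(G) = 3*G
P(d) = 2/(5*d) (P(d) = 1/(d + 3*(d/2)) = 1/(d + 3*d/2) = 1/(5*d/2) = 2/(5*d))
P(-196)*(-80) = ((⅖)/(-196))*(-80) = ((⅖)*(-1/196))*(-80) = -1/490*(-80) = 8/49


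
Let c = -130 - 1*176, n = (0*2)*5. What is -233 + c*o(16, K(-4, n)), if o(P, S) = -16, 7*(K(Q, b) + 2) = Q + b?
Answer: 4663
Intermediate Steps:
n = 0 (n = 0*5 = 0)
K(Q, b) = -2 + Q/7 + b/7 (K(Q, b) = -2 + (Q + b)/7 = -2 + (Q/7 + b/7) = -2 + Q/7 + b/7)
c = -306 (c = -130 - 176 = -306)
-233 + c*o(16, K(-4, n)) = -233 - 306*(-16) = -233 + 4896 = 4663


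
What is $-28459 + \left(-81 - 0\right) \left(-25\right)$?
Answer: $-26434$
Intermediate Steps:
$-28459 + \left(-81 - 0\right) \left(-25\right) = -28459 + \left(-81 + 0\right) \left(-25\right) = -28459 - -2025 = -28459 + 2025 = -26434$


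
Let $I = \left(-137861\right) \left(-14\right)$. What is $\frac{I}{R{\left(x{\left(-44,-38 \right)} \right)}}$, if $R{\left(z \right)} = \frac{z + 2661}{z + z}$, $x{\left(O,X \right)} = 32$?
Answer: $\frac{123523456}{2693} \approx 45868.0$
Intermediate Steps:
$I = 1930054$
$R{\left(z \right)} = \frac{2661 + z}{2 z}$
$\frac{I}{R{\left(x{\left(-44,-38 \right)} \right)}} = \frac{1930054}{\frac{1}{2} \cdot \frac{1}{32} \left(2661 + 32\right)} = \frac{1930054}{\frac{1}{2} \cdot \frac{1}{32} \cdot 2693} = \frac{1930054}{\frac{2693}{64}} = 1930054 \cdot \frac{64}{2693} = \frac{123523456}{2693}$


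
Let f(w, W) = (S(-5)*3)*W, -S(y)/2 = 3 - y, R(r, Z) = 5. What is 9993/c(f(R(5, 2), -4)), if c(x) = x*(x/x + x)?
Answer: 3331/12352 ≈ 0.26967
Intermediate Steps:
S(y) = -6 + 2*y (S(y) = -2*(3 - y) = -6 + 2*y)
f(w, W) = -48*W (f(w, W) = ((-6 + 2*(-5))*3)*W = ((-6 - 10)*3)*W = (-16*3)*W = -48*W)
c(x) = x*(1 + x)
9993/c(f(R(5, 2), -4)) = 9993/(((-48*(-4))*(1 - 48*(-4)))) = 9993/((192*(1 + 192))) = 9993/((192*193)) = 9993/37056 = 9993*(1/37056) = 3331/12352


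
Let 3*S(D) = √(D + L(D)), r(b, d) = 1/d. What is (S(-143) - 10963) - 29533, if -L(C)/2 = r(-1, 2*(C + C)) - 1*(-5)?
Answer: -40496 + 7*I*√255398/858 ≈ -40496.0 + 4.1231*I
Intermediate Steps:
L(C) = -10 - 1/(2*C) (L(C) = -2*(1/(2*(C + C)) - 1*(-5)) = -2*(1/(2*(2*C)) + 5) = -2*(1/(4*C) + 5) = -2*(5 + 1/(4*C)) = -10 - 1/(2*C))
S(D) = √(-10 + D - 1/(2*D))/3 (S(D) = √(D + (-10 - 1/(2*D)))/3 = √(-10 + D - 1/(2*D))/3)
(S(-143) - 10963) - 29533 = (√(-40 - 2/(-143) + 4*(-143))/6 - 10963) - 29533 = (√(-40 - 2*(-1/143) - 572)/6 - 10963) - 29533 = (√(-40 + 2/143 - 572)/6 - 10963) - 29533 = (√(-87514/143)/6 - 10963) - 29533 = ((7*I*√255398/143)/6 - 10963) - 29533 = (7*I*√255398/858 - 10963) - 29533 = (-10963 + 7*I*√255398/858) - 29533 = -40496 + 7*I*√255398/858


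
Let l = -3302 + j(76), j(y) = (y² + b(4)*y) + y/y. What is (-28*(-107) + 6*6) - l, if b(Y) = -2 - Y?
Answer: 1013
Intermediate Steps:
j(y) = 1 + y² - 6*y (j(y) = (y² + (-2 - 1*4)*y) + y/y = (y² + (-2 - 4)*y) + 1 = (y² - 6*y) + 1 = 1 + y² - 6*y)
l = 2019 (l = -3302 + (1 + 76² - 6*76) = -3302 + (1 + 5776 - 456) = -3302 + 5321 = 2019)
(-28*(-107) + 6*6) - l = (-28*(-107) + 6*6) - 1*2019 = (2996 + 36) - 2019 = 3032 - 2019 = 1013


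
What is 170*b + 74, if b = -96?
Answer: -16246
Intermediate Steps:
170*b + 74 = 170*(-96) + 74 = -16320 + 74 = -16246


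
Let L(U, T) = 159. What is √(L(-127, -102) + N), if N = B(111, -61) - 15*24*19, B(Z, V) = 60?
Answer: I*√6621 ≈ 81.37*I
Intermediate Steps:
N = -6780 (N = 60 - 15*24*19 = 60 - 360*19 = 60 - 6840 = -6780)
√(L(-127, -102) + N) = √(159 - 6780) = √(-6621) = I*√6621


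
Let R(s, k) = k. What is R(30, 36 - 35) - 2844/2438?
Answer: -203/1219 ≈ -0.16653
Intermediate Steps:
R(30, 36 - 35) - 2844/2438 = (36 - 35) - 2844/2438 = 1 - 2844/2438 = 1 - 1*1422/1219 = 1 - 1422/1219 = -203/1219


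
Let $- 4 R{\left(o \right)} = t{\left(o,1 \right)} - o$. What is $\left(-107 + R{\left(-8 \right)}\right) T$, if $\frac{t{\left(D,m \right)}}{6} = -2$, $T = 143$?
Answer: $-15158$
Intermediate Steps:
$t{\left(D,m \right)} = -12$ ($t{\left(D,m \right)} = 6 \left(-2\right) = -12$)
$R{\left(o \right)} = 3 + \frac{o}{4}$ ($R{\left(o \right)} = - \frac{-12 - o}{4} = 3 + \frac{o}{4}$)
$\left(-107 + R{\left(-8 \right)}\right) T = \left(-107 + \left(3 + \frac{1}{4} \left(-8\right)\right)\right) 143 = \left(-107 + \left(3 - 2\right)\right) 143 = \left(-107 + 1\right) 143 = \left(-106\right) 143 = -15158$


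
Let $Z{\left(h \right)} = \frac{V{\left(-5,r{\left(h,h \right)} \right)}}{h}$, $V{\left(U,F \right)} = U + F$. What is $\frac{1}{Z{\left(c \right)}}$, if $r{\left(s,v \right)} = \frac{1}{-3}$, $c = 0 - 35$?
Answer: $\frac{105}{16} \approx 6.5625$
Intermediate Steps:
$c = -35$ ($c = 0 - 35 = -35$)
$r{\left(s,v \right)} = - \frac{1}{3}$
$V{\left(U,F \right)} = F + U$
$Z{\left(h \right)} = - \frac{16}{3 h}$ ($Z{\left(h \right)} = \frac{- \frac{1}{3} - 5}{h} = - \frac{16}{3 h}$)
$\frac{1}{Z{\left(c \right)}} = \frac{1}{\left(- \frac{16}{3}\right) \frac{1}{-35}} = \frac{1}{\left(- \frac{16}{3}\right) \left(- \frac{1}{35}\right)} = \frac{1}{\frac{16}{105}} = \frac{105}{16}$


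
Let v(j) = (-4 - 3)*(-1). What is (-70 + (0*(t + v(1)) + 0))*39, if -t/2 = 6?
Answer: -2730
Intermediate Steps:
t = -12 (t = -2*6 = -12)
v(j) = 7 (v(j) = -7*(-1) = 7)
(-70 + (0*(t + v(1)) + 0))*39 = (-70 + (0*(-12 + 7) + 0))*39 = (-70 + (0*(-5) + 0))*39 = (-70 + (0 + 0))*39 = (-70 + 0)*39 = -70*39 = -2730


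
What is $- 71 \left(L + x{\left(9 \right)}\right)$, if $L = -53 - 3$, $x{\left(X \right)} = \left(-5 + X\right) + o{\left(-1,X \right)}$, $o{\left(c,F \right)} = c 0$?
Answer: $3692$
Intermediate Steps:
$o{\left(c,F \right)} = 0$
$x{\left(X \right)} = -5 + X$ ($x{\left(X \right)} = \left(-5 + X\right) + 0 = -5 + X$)
$L = -56$
$- 71 \left(L + x{\left(9 \right)}\right) = - 71 \left(-56 + \left(-5 + 9\right)\right) = - 71 \left(-56 + 4\right) = \left(-71\right) \left(-52\right) = 3692$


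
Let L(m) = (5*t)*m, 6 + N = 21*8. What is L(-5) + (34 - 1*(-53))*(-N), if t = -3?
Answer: -14019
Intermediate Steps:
N = 162 (N = -6 + 21*8 = -6 + 168 = 162)
L(m) = -15*m (L(m) = (5*(-3))*m = -15*m)
L(-5) + (34 - 1*(-53))*(-N) = -15*(-5) + (34 - 1*(-53))*(-1*162) = 75 + (34 + 53)*(-162) = 75 + 87*(-162) = 75 - 14094 = -14019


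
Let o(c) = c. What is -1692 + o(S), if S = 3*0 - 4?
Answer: -1696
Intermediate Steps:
S = -4 (S = 0 - 4 = -4)
-1692 + o(S) = -1692 - 4 = -1696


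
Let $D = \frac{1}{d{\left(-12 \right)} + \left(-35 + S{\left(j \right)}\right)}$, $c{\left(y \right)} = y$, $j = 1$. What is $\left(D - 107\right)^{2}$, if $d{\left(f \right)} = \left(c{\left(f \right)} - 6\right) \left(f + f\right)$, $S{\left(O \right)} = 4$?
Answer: $\frac{1840924836}{160801} \approx 11448.0$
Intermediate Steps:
$d{\left(f \right)} = 2 f \left(-6 + f\right)$ ($d{\left(f \right)} = \left(f - 6\right) \left(f + f\right) = \left(-6 + f\right) 2 f = 2 f \left(-6 + f\right)$)
$D = \frac{1}{401}$ ($D = \frac{1}{2 \left(-12\right) \left(-6 - 12\right) + \left(-35 + 4\right)} = \frac{1}{2 \left(-12\right) \left(-18\right) - 31} = \frac{1}{432 - 31} = \frac{1}{401} \approx 0.0024938$)
$\left(D - 107\right)^{2} = \left(\frac{1}{401} - 107\right)^{2} = \left(- \frac{42906}{401}\right)^{2} = \frac{1840924836}{160801}$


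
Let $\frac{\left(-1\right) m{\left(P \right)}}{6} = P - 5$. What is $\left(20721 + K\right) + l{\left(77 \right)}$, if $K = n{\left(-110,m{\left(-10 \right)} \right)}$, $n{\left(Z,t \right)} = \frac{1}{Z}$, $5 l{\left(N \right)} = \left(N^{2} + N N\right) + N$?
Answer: $\frac{2541879}{110} \approx 23108.0$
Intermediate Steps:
$m{\left(P \right)} = 30 - 6 P$ ($m{\left(P \right)} = - 6 \left(P - 5\right) = - 6 \left(-5 + P\right) = 30 - 6 P$)
$l{\left(N \right)} = \frac{N}{5} + \frac{2 N^{2}}{5}$ ($l{\left(N \right)} = \frac{\left(N^{2} + N N\right) + N}{5} = \frac{\left(N^{2} + N^{2}\right) + N}{5} = \frac{2 N^{2} + N}{5} = \frac{N + 2 N^{2}}{5} = \frac{N}{5} + \frac{2 N^{2}}{5}$)
$K = - \frac{1}{110}$ ($K = \frac{1}{-110} = - \frac{1}{110} \approx -0.0090909$)
$\left(20721 + K\right) + l{\left(77 \right)} = \left(20721 - \frac{1}{110}\right) + \frac{1}{5} \cdot 77 \left(1 + 2 \cdot 77\right) = \frac{2279309}{110} + \frac{1}{5} \cdot 77 \left(1 + 154\right) = \frac{2279309}{110} + \frac{1}{5} \cdot 77 \cdot 155 = \frac{2279309}{110} + 2387 = \frac{2541879}{110}$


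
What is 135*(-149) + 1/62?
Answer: -1247129/62 ≈ -20115.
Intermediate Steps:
135*(-149) + 1/62 = -20115 + 1/62 = -1247129/62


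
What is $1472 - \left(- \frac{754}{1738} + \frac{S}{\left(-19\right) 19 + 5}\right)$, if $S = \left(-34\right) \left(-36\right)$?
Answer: $\frac{114145419}{77341} \approx 1475.9$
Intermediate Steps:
$S = 1224$
$1472 - \left(- \frac{754}{1738} + \frac{S}{\left(-19\right) 19 + 5}\right) = 1472 - \left(- \frac{754}{1738} + \frac{1224}{\left(-19\right) 19 + 5}\right) = 1472 - \left(\left(-754\right) \frac{1}{1738} + \frac{1224}{-361 + 5}\right) = 1472 - \left(- \frac{377}{869} + \frac{1224}{-356}\right) = 1472 - \left(- \frac{377}{869} + 1224 \left(- \frac{1}{356}\right)\right) = 1472 - \left(- \frac{377}{869} - \frac{306}{89}\right) = 1472 - - \frac{299467}{77341} = 1472 + \frac{299467}{77341} = \frac{114145419}{77341}$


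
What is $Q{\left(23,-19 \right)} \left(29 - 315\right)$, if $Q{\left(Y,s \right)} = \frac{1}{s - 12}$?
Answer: $\frac{286}{31} \approx 9.2258$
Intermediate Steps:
$Q{\left(Y,s \right)} = \frac{1}{-12 + s}$
$Q{\left(23,-19 \right)} \left(29 - 315\right) = \frac{29 - 315}{-12 - 19} = \frac{1}{-31} \left(-286\right) = \left(- \frac{1}{31}\right) \left(-286\right) = \frac{286}{31}$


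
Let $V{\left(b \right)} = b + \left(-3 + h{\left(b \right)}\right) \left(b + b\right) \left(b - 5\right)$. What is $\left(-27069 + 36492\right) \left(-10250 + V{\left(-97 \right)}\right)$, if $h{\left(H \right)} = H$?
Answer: $-18743732181$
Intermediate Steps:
$V{\left(b \right)} = b + 2 b \left(-5 + b\right) \left(-3 + b\right)$ ($V{\left(b \right)} = b + \left(-3 + b\right) \left(b + b\right) \left(b - 5\right) = b + \left(-3 + b\right) 2 b \left(-5 + b\right) = b + 2 b \left(-5 + b\right) \left(-3 + b\right)$)
$\left(-27069 + 36492\right) \left(-10250 + V{\left(-97 \right)}\right) = \left(-27069 + 36492\right) \left(-10250 - 97 \left(31 - -1552 + 2 \left(-97\right)^{2}\right)\right) = 9423 \left(-10250 - 97 \left(31 + 1552 + 2 \cdot 9409\right)\right) = 9423 \left(-10250 - 97 \left(31 + 1552 + 18818\right)\right) = 9423 \left(-10250 - 1978897\right) = 9423 \left(-1989147\right) = -18743732181$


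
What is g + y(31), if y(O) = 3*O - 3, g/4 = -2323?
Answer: -9202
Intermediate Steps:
g = -9292 (g = 4*(-2323) = -9292)
y(O) = -3 + 3*O
g + y(31) = -9292 + (-3 + 3*31) = -9292 + (-3 + 93) = -9292 + 90 = -9202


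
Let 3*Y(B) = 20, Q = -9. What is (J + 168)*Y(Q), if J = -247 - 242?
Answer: -2140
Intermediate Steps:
J = -489
Y(B) = 20/3 (Y(B) = (⅓)*20 = 20/3)
(J + 168)*Y(Q) = (-489 + 168)*(20/3) = -321*20/3 = -2140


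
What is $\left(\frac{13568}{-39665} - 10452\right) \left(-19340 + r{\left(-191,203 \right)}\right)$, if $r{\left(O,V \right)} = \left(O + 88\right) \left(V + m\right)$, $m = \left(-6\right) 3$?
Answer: $\frac{3183653104492}{7933} \approx 4.0132 \cdot 10^{8}$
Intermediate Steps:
$m = -18$
$r{\left(O,V \right)} = \left(-18 + V\right) \left(88 + O\right)$ ($r{\left(O,V \right)} = \left(O + 88\right) \left(V - 18\right) = \left(88 + O\right) \left(-18 + V\right) = \left(-18 + V\right) \left(88 + O\right)$)
$\left(\frac{13568}{-39665} - 10452\right) \left(-19340 + r{\left(-191,203 \right)}\right) = \left(\frac{13568}{-39665} - 10452\right) \left(-19340 - 19055\right) = \left(13568 \left(- \frac{1}{39665}\right) - 10452\right) \left(-19340 + \left(-1584 + 3438 + 17864 - 38773\right)\right) = \left(- \frac{13568}{39665} - 10452\right) \left(-19340 - 19055\right) = \left(- \frac{414592148}{39665}\right) \left(-38395\right) = \frac{3183653104492}{7933}$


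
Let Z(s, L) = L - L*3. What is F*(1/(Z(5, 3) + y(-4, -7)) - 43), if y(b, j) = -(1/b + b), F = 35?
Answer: -1525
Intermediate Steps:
Z(s, L) = -2*L (Z(s, L) = L - 3*L = -2*L)
y(b, j) = -b - 1/b (y(b, j) = -(b + 1/b) = -b - 1/b)
F*(1/(Z(5, 3) + y(-4, -7)) - 43) = 35*(1/(-2*3 + (-1*(-4) - 1/(-4))) - 43) = 35*(1/(-6 + (4 - 1*(-¼))) - 43) = 35*(1/(-6 + (4 + ¼)) - 43) = 35*(1/(-6 + 17/4) - 43) = 35*(1/(-7/4) - 43) = 35*(-4/7 - 43) = 35*(-305/7) = -1525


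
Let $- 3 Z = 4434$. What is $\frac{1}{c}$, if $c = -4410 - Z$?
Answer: $- \frac{1}{2932} \approx -0.00034106$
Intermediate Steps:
$Z = -1478$ ($Z = \left(- \frac{1}{3}\right) 4434 = -1478$)
$c = -2932$ ($c = -4410 - -1478 = -4410 + 1478 = -2932$)
$\frac{1}{c} = \frac{1}{-2932} = - \frac{1}{2932}$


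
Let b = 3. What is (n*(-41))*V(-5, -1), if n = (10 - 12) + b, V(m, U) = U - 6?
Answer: 287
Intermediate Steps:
V(m, U) = -6 + U
n = 1 (n = (10 - 12) + 3 = -2 + 3 = 1)
(n*(-41))*V(-5, -1) = (1*(-41))*(-6 - 1) = -41*(-7) = 287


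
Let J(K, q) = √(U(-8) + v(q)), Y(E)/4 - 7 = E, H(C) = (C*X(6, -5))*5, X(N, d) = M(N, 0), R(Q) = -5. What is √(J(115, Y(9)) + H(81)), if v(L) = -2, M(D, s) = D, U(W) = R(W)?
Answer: √(2430 + I*√7) ≈ 49.295 + 0.0268*I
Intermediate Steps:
U(W) = -5
X(N, d) = N
H(C) = 30*C (H(C) = (C*6)*5 = (6*C)*5 = 30*C)
Y(E) = 28 + 4*E
J(K, q) = I*√7 (J(K, q) = √(-5 - 2) = √(-7) = I*√7)
√(J(115, Y(9)) + H(81)) = √(I*√7 + 30*81) = √(I*√7 + 2430) = √(2430 + I*√7)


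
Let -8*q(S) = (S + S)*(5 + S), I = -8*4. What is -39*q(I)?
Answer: 8424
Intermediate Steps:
I = -32
q(S) = -S*(5 + S)/4 (q(S) = -(S + S)*(5 + S)/8 = -2*S*(5 + S)/8 = -S*(5 + S)/4)
-39*q(I) = -(-39)*(-32)*(5 - 32)/4 = -(-39)*(-32)*(-27)/4 = -39*(-216) = 8424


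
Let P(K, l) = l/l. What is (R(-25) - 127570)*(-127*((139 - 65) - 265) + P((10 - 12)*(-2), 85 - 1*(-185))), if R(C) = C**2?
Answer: -3079431810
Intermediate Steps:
P(K, l) = 1
(R(-25) - 127570)*(-127*((139 - 65) - 265) + P((10 - 12)*(-2), 85 - 1*(-185))) = ((-25)**2 - 127570)*(-127*((139 - 65) - 265) + 1) = (625 - 127570)*(-127*(74 - 265) + 1) = -126945*(-127*(-191) + 1) = -126945*(24257 + 1) = -126945*24258 = -3079431810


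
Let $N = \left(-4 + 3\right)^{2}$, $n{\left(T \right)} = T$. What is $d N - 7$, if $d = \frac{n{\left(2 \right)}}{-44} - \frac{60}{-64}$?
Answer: $- \frac{1075}{176} \approx -6.108$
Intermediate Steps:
$N = 1$ ($N = \left(-1\right)^{2} = 1$)
$d = \frac{157}{176}$ ($d = \frac{2}{-44} - \frac{60}{-64} = 2 \left(- \frac{1}{44}\right) - - \frac{15}{16} = - \frac{1}{22} + \frac{15}{16} = \frac{157}{176} \approx 0.89205$)
$d N - 7 = \frac{157}{176} \cdot 1 - 7 = \frac{157}{176} - 7 = - \frac{1075}{176}$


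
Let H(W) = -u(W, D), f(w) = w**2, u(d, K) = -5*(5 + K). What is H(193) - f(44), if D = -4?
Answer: -1931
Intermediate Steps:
u(d, K) = -25 - 5*K
H(W) = 5 (H(W) = -(-25 - 5*(-4)) = -(-25 + 20) = -1*(-5) = 5)
H(193) - f(44) = 5 - 1*44**2 = 5 - 1*1936 = 5 - 1936 = -1931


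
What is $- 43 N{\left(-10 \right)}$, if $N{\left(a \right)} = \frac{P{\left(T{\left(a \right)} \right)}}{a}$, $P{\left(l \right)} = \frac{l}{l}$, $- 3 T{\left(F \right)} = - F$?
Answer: $\frac{43}{10} \approx 4.3$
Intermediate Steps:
$T{\left(F \right)} = \frac{F}{3}$ ($T{\left(F \right)} = - \frac{\left(-1\right) F}{3} = \frac{F}{3}$)
$P{\left(l \right)} = 1$
$N{\left(a \right)} = \frac{1}{a}$ ($N{\left(a \right)} = 1 \frac{1}{a} = \frac{1}{a}$)
$- 43 N{\left(-10 \right)} = - \frac{43}{-10} = \left(-43\right) \left(- \frac{1}{10}\right) = \frac{43}{10}$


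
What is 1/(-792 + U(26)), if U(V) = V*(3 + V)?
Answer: -1/38 ≈ -0.026316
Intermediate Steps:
1/(-792 + U(26)) = 1/(-792 + 26*(3 + 26)) = 1/(-792 + 26*29) = 1/(-792 + 754) = 1/(-38) = -1/38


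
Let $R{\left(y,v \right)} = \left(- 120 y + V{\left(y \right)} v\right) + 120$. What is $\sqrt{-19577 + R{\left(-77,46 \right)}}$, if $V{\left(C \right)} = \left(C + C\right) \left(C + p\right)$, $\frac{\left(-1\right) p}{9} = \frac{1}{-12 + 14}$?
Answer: $\sqrt{567129} \approx 753.08$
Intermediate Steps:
$p = - \frac{9}{2}$ ($p = - \frac{9}{-12 + 14} = - \frac{9}{2} \approx -4.5$)
$V{\left(C \right)} = 2 C \left(- \frac{9}{2} + C\right)$ ($V{\left(C \right)} = \left(C + C\right) \left(C - \frac{9}{2}\right) = 2 C \left(- \frac{9}{2} + C\right)$)
$R{\left(y,v \right)} = 120 - 120 y + v y \left(-9 + 2 y\right)$ ($R{\left(y,v \right)} = \left(- 120 y + y \left(-9 + 2 y\right) v\right) + 120 = \left(- 120 y + v y \left(-9 + 2 y\right)\right) + 120 = 120 - 120 y + v y \left(-9 + 2 y\right)$)
$\sqrt{-19577 + R{\left(-77,46 \right)}} = \sqrt{-19577 + \left(120 - -9240 + 46 \left(-77\right) \left(-9 + 2 \left(-77\right)\right)\right)} = \sqrt{-19577 + \left(120 + 9240 + 46 \left(-77\right) \left(-9 - 154\right)\right)} = \sqrt{-19577 + \left(120 + 9240 + 46 \left(-77\right) \left(-163\right)\right)} = \sqrt{-19577 + \left(120 + 9240 + 577346\right)} = \sqrt{-19577 + 586706} = \sqrt{567129}$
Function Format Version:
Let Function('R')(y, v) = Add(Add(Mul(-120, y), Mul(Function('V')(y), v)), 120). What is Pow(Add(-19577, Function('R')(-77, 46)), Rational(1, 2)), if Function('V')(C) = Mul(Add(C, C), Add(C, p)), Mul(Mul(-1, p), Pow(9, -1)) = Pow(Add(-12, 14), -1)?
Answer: Pow(567129, Rational(1, 2)) ≈ 753.08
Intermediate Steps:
p = Rational(-9, 2) (p = Mul(-9, Pow(Add(-12, 14), -1)) = Mul(-9, Pow(2, -1)) = Mul(-9, Rational(1, 2)) = Rational(-9, 2) ≈ -4.5000)
Function('V')(C) = Mul(2, C, Add(Rational(-9, 2), C)) (Function('V')(C) = Mul(Add(C, C), Add(C, Rational(-9, 2))) = Mul(Mul(2, C), Add(Rational(-9, 2), C)) = Mul(2, C, Add(Rational(-9, 2), C)))
Function('R')(y, v) = Add(120, Mul(-120, y), Mul(v, y, Add(-9, Mul(2, y)))) (Function('R')(y, v) = Add(Add(Mul(-120, y), Mul(Mul(y, Add(-9, Mul(2, y))), v)), 120) = Add(Add(Mul(-120, y), Mul(v, y, Add(-9, Mul(2, y)))), 120) = Add(120, Mul(-120, y), Mul(v, y, Add(-9, Mul(2, y)))))
Pow(Add(-19577, Function('R')(-77, 46)), Rational(1, 2)) = Pow(Add(-19577, Add(120, Mul(-120, -77), Mul(46, -77, Add(-9, Mul(2, -77))))), Rational(1, 2)) = Pow(Add(-19577, Add(120, 9240, Mul(46, -77, Add(-9, -154)))), Rational(1, 2)) = Pow(Add(-19577, Add(120, 9240, Mul(46, -77, -163))), Rational(1, 2)) = Pow(Add(-19577, Add(120, 9240, 577346)), Rational(1, 2)) = Pow(Add(-19577, 586706), Rational(1, 2)) = Pow(567129, Rational(1, 2))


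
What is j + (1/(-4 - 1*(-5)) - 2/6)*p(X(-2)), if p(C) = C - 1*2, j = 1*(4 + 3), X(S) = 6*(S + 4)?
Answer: 41/3 ≈ 13.667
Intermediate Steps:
X(S) = 24 + 6*S (X(S) = 6*(4 + S) = 24 + 6*S)
j = 7 (j = 1*7 = 7)
p(C) = -2 + C (p(C) = C - 2 = -2 + C)
j + (1/(-4 - 1*(-5)) - 2/6)*p(X(-2)) = 7 + (1/(-4 - 1*(-5)) - 2/6)*(-2 + (24 + 6*(-2))) = 7 + (1/(-4 + 5) - 2*1/6)*(-2 + (24 - 12)) = 7 + (1/1 - 1/3)*(-2 + 12) = 7 + (1*1 - 1/3)*10 = 7 + (1 - 1/3)*10 = 7 + (2/3)*10 = 7 + 20/3 = 41/3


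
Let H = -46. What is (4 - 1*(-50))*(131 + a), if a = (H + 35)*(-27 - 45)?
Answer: 49842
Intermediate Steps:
a = 792 (a = (-46 + 35)*(-27 - 45) = -11*(-72) = 792)
(4 - 1*(-50))*(131 + a) = (4 - 1*(-50))*(131 + 792) = (4 + 50)*923 = 54*923 = 49842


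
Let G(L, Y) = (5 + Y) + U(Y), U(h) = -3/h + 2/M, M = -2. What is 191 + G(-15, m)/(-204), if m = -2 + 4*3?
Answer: 389503/2040 ≈ 190.93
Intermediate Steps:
m = 10 (m = -2 + 12 = 10)
U(h) = -1 - 3/h (U(h) = -3/h + 2/(-2) = -3/h + 2*(-1/2) = -3/h - 1 = -1 - 3/h)
G(L, Y) = 5 + Y + (-3 - Y)/Y (G(L, Y) = (5 + Y) + (-3 - Y)/Y = 5 + Y + (-3 - Y)/Y)
191 + G(-15, m)/(-204) = 191 + (4 + 10 - 3/10)/(-204) = 191 + (4 + 10 - 3*1/10)*(-1/204) = 191 + (4 + 10 - 3/10)*(-1/204) = 191 + (137/10)*(-1/204) = 191 - 137/2040 = 389503/2040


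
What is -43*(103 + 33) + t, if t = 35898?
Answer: 30050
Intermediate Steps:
-43*(103 + 33) + t = -43*(103 + 33) + 35898 = -43*136 + 35898 = -5848 + 35898 = 30050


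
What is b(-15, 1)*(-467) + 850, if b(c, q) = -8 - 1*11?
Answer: 9723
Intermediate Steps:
b(c, q) = -19 (b(c, q) = -8 - 11 = -19)
b(-15, 1)*(-467) + 850 = -19*(-467) + 850 = 8873 + 850 = 9723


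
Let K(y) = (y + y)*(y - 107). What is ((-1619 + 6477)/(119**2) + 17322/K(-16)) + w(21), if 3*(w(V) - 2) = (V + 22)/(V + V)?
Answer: 84624625/11943792 ≈ 7.0852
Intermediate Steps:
w(V) = 2 + (22 + V)/(6*V) (w(V) = 2 + ((V + 22)/(V + V))/3 = 2 + ((22 + V)/((2*V)))/3 = 2 + ((22 + V)*(1/(2*V)))/3 = 2 + ((22 + V)/(2*V))/3 = 2 + (22 + V)/(6*V))
K(y) = 2*y*(-107 + y) (K(y) = (2*y)*(-107 + y) = 2*y*(-107 + y))
((-1619 + 6477)/(119**2) + 17322/K(-16)) + w(21) = ((-1619 + 6477)/(119**2) + 17322/((2*(-16)*(-107 - 16)))) + (1/6)*(22 + 13*21)/21 = (4858/14161 + 17322/((2*(-16)*(-123)))) + (1/6)*(1/21)*(22 + 273) = (4858*(1/14161) + 17322/3936) + (1/6)*(1/21)*295 = (694/2023 + 17322*(1/3936)) + 295/126 = (694/2023 + 2887/656) + 295/126 = 6295665/1327088 + 295/126 = 84624625/11943792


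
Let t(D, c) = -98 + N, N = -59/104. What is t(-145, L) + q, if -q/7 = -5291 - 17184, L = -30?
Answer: 16351549/104 ≈ 1.5723e+5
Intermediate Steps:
N = -59/104 (N = -59*1/104 = -59/104 ≈ -0.56731)
t(D, c) = -10251/104 (t(D, c) = -98 - 59/104 = -10251/104)
q = 157325 (q = -7*(-5291 - 17184) = -7*(-22475) = 157325)
t(-145, L) + q = -10251/104 + 157325 = 16351549/104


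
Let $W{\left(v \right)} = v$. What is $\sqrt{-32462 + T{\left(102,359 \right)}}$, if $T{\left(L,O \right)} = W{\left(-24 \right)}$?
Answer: $i \sqrt{32486} \approx 180.24 i$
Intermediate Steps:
$T{\left(L,O \right)} = -24$
$\sqrt{-32462 + T{\left(102,359 \right)}} = \sqrt{-32462 - 24} = \sqrt{-32486} = i \sqrt{32486}$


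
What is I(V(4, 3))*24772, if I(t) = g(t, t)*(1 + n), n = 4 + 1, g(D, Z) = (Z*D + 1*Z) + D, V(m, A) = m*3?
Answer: 24970176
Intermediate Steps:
V(m, A) = 3*m
g(D, Z) = D + Z + D*Z (g(D, Z) = (D*Z + Z) + D = (Z + D*Z) + D = D + Z + D*Z)
n = 5
I(t) = 6*t² + 12*t (I(t) = (t + t + t*t)*(1 + 5) = (t + t + t²)*6 = (t² + 2*t)*6 = 6*t² + 12*t)
I(V(4, 3))*24772 = (6*(3*4)*(2 + 3*4))*24772 = (6*12*(2 + 12))*24772 = (6*12*14)*24772 = 1008*24772 = 24970176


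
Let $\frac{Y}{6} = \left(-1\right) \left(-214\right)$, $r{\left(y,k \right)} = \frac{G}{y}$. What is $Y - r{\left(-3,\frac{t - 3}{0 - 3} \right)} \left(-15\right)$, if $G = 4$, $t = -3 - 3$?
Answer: $1264$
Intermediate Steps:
$t = -6$
$r{\left(y,k \right)} = \frac{4}{y}$
$Y = 1284$ ($Y = 6 \left(\left(-1\right) \left(-214\right)\right) = 6 \cdot 214 = 1284$)
$Y - r{\left(-3,\frac{t - 3}{0 - 3} \right)} \left(-15\right) = 1284 - \frac{4}{-3} \left(-15\right) = 1284 - 4 \left(- \frac{1}{3}\right) \left(-15\right) = 1284 - \left(- \frac{4}{3}\right) \left(-15\right) = 1284 - 20 = 1264$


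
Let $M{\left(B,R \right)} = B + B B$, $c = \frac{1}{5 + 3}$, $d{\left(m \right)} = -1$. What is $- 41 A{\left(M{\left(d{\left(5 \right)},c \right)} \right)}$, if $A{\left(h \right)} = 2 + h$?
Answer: $-82$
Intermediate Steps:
$c = \frac{1}{8} \approx 0.125$
$M{\left(B,R \right)} = B + B^{2}$
$- 41 A{\left(M{\left(d{\left(5 \right)},c \right)} \right)} = - 41 \left(2 - \left(1 - 1\right)\right) = - 41 \left(2 - 0\right) = - 41 \left(2 + 0\right) = \left(-41\right) 2 = -82$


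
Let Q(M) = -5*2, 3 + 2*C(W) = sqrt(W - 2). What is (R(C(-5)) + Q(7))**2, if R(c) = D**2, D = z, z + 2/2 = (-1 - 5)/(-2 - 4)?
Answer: 100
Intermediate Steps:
z = 0 (z = -1 + (-1 - 5)/(-2 - 4) = -1 - 6/(-6) = -1 - 6*(-1/6) = -1 + 1 = 0)
C(W) = -3/2 + sqrt(-2 + W)/2 (C(W) = -3/2 + sqrt(W - 2)/2 = -3/2 + sqrt(-2 + W)/2)
D = 0
Q(M) = -10
R(c) = 0 (R(c) = 0**2 = 0)
(R(C(-5)) + Q(7))**2 = (0 - 10)**2 = (-10)**2 = 100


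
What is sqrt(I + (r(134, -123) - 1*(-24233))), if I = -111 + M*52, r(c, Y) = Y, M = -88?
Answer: sqrt(19423) ≈ 139.37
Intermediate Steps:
I = -4687 (I = -111 - 88*52 = -111 - 4576 = -4687)
sqrt(I + (r(134, -123) - 1*(-24233))) = sqrt(-4687 + (-123 - 1*(-24233))) = sqrt(-4687 + (-123 + 24233)) = sqrt(-4687 + 24110) = sqrt(19423)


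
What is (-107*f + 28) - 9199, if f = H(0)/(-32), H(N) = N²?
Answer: -9171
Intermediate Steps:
f = 0 (f = 0²/(-32) = 0*(-1/32) = 0)
(-107*f + 28) - 9199 = (-107*0 + 28) - 9199 = (0 + 28) - 9199 = 28 - 9199 = -9171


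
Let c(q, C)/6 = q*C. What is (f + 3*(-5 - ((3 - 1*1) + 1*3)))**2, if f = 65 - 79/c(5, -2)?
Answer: 4748041/3600 ≈ 1318.9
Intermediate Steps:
c(q, C) = 6*C*q (c(q, C) = 6*(q*C) = 6*(C*q) = 6*C*q)
f = 3979/60 (f = 65 - 79/(6*(-2)*5) = 65 - 79/(-60) = 65 - 79*(-1/60) = 65 + 79/60 = 3979/60 ≈ 66.317)
(f + 3*(-5 - ((3 - 1*1) + 1*3)))**2 = (3979/60 + 3*(-5 - ((3 - 1*1) + 1*3)))**2 = (3979/60 + 3*(-5 - ((3 - 1) + 3)))**2 = (3979/60 + 3*(-5 - (2 + 3)))**2 = (3979/60 + 3*(-5 - 1*5))**2 = (3979/60 + 3*(-5 - 5))**2 = (3979/60 + 3*(-10))**2 = (3979/60 - 30)**2 = (2179/60)**2 = 4748041/3600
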